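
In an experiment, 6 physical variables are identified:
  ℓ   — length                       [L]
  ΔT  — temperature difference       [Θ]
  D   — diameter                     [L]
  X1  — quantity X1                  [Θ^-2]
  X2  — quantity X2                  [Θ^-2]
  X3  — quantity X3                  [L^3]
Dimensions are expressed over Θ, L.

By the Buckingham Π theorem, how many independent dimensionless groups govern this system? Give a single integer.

Dimensional matrix (Θ×L by ℓ×ΔT×D×X1×X2×X3):
  Θ: [ 0  1  0 -2 -2  0]
  L: [ 1  0  1  0  0  3]
Row reduction gives pivot columns ℓ,ΔT; rank = 2
n=6, r=2 ⇒ 4 dimensionless groups

4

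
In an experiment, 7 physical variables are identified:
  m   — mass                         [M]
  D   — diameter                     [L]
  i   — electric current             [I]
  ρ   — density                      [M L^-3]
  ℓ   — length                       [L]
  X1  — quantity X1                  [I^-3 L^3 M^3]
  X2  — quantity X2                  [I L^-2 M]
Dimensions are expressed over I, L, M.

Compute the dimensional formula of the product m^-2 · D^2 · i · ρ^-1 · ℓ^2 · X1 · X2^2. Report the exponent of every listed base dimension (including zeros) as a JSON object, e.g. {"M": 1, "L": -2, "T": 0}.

Dimensional matrix (I×L×M by m×D×i×ρ×ℓ×X1×X2):
  I: [ 0  0  1  0  0 -3  1]
  L: [ 0  1  0 -3  1  3 -2]
  M: [ 1  0  0  1  0  3  1]
  [I]: (-2)·0+(2)·0+(1)·1+(-1)·0+(2)·0+(1)·-3+(2)·1 = 0
  [L]: (-2)·0+(2)·1+(1)·0+(-1)·-3+(2)·1+(1)·3+(2)·-2 = 6
  [M]: (-2)·1+(2)·0+(1)·0+(-1)·1+(2)·0+(1)·3+(2)·1 = 2
⇒ L^6 M^2

{"I": 0, "L": 6, "M": 2}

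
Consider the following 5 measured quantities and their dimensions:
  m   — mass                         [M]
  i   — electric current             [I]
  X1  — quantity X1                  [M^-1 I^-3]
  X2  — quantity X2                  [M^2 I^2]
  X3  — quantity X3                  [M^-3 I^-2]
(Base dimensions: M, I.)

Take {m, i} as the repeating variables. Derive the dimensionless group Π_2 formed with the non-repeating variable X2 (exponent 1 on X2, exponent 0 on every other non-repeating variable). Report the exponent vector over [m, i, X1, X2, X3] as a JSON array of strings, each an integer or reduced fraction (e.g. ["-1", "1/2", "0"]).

Dimensional matrix (M×I by m×i×X1×X2×X3):
  M: [ 1  0 -1  2 -3]
  I: [ 0  1 -3  2 -2]
Echelon form has 2 nonzero rows (pivots: m,i)
Repeat: m,i; free: X1,X2,X3
RREF:
  r0: [   1    0   -1    2   -3]
  r1: [   0    1   -3    2   -2]
Fix exponent of X2 at 1, X1 at 0, X3 at 0; solve each RREF row for its pivot's exponent:
  r0: exp(m) + (2)·1 = 0 ⇒ exp(m) = -2
  r1: exp(i) + (2)·1 = 0 ⇒ exp(i) = -2
Π_2 = m^-2 · i^-2 · X2

["-2", "-2", "0", "1", "0"]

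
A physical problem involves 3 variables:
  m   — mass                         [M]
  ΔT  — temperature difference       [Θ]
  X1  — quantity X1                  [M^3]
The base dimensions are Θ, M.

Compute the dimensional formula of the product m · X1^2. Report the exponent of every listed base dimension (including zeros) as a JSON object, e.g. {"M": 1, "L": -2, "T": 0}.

{"Θ": 0, "M": 7}

Dimensional matrix (Θ×M by m×ΔT×X1):
  Θ: [ 0  1  0]
  M: [ 1  0  3]
  [Θ]: (1)·0+(2)·0 = 0
  [M]: (1)·1+(2)·3 = 7
⇒ M^7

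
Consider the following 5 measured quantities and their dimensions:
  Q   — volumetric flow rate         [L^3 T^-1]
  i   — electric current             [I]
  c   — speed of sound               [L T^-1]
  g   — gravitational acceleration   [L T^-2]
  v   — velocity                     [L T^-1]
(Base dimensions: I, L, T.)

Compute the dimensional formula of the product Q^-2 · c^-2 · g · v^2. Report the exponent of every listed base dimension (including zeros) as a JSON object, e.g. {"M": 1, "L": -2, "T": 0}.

Exponent matrix [I,L,T] × [Q,i,c,g,v]:
  I: [ 0  1  0  0  0]
  L: [ 3  0  1  1  1]
  T: [-1  0 -1 -2 -1]
  [I]: (-2)·0+(-2)·0+(1)·0+(2)·0 = 0
  [L]: (-2)·3+(-2)·1+(1)·1+(2)·1 = -5
  [T]: (-2)·-1+(-2)·-1+(1)·-2+(2)·-1 = 0
⇒ L^-5

{"I": 0, "L": -5, "T": 0}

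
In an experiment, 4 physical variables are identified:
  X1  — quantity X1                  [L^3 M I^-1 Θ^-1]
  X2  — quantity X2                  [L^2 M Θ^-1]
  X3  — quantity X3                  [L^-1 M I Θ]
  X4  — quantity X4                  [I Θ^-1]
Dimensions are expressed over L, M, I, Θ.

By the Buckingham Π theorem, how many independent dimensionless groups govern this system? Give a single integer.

Write exponents as rows L,M,I,Θ / cols X1,X2,X3,X4:
  L: [ 3  2 -1  0]
  M: [ 1  1  1  0]
  I: [-1  0  1  1]
  Θ: [-1 -1  1 -1]
RREF → pivots at {X1,X2,X3} ⇒ r = 3
Π count = n − r = 4 − 3 = 1

1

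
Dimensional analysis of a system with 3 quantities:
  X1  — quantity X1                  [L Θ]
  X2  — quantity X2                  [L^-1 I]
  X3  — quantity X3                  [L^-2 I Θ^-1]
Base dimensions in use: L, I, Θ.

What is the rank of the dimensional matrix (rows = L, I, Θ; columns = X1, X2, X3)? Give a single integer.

2

Dimensional matrix (L×I×Θ by X1×X2×X3):
  L: [ 1 -1 -2]
  I: [ 0  1  1]
  Θ: [ 1  0 -1]
RREF → pivots at {X1,X2} ⇒ r = 2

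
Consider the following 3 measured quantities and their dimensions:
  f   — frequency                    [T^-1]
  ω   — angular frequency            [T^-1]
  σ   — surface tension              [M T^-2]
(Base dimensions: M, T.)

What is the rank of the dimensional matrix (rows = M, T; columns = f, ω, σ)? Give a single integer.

Dimensional matrix (M×T by f×ω×σ):
  M: [ 0  0  1]
  T: [-1 -1 -2]
Echelon form has 2 nonzero rows (pivots: f,σ)

2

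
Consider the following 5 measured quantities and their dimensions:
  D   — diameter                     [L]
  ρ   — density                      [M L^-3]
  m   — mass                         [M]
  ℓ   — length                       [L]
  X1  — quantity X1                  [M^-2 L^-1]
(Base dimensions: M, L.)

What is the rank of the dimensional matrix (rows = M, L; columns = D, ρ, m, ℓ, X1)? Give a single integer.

2

Write exponents as rows M,L / cols D,ρ,m,ℓ,X1:
  M: [ 0  1  1  0 -2]
  L: [ 1 -3  0  1 -1]
Row reduction gives pivot columns D,ρ; rank = 2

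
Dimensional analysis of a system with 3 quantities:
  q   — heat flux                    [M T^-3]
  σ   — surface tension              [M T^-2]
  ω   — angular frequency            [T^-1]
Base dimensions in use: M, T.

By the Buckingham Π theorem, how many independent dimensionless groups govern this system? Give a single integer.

Exponent matrix [M,T] × [q,σ,ω]:
  M: [ 1  1  0]
  T: [-3 -2 -1]
Row reduction gives pivot columns q,σ; rank = 2
3 vars − rank 2 = 1 Π group

1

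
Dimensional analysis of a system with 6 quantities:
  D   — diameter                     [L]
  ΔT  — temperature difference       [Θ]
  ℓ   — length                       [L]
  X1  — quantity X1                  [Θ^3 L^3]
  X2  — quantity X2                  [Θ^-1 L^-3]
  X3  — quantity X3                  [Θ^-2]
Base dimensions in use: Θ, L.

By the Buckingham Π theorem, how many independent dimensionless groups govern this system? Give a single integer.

4

Write exponents as rows Θ,L / cols D,ΔT,ℓ,X1,X2,X3:
  Θ: [ 0  1  0  3 -1 -2]
  L: [ 1  0  1  3 -3  0]
RREF → pivots at {D,ΔT} ⇒ r = 2
6 vars − rank 2 = 4 Π groups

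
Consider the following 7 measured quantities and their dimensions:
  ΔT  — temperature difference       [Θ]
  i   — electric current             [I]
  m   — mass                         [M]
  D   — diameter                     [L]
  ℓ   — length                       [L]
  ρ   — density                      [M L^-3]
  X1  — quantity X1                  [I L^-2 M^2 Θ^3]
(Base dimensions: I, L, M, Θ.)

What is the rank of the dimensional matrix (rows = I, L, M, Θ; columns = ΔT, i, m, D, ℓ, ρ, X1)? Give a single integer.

4

Write exponents as rows I,L,M,Θ / cols ΔT,i,m,D,ℓ,ρ,X1:
  I: [ 0  1  0  0  0  0  1]
  L: [ 0  0  0  1  1 -3 -2]
  M: [ 0  0  1  0  0  1  2]
  Θ: [ 1  0  0  0  0  0  3]
Echelon form has 4 nonzero rows (pivots: ΔT,i,m,D)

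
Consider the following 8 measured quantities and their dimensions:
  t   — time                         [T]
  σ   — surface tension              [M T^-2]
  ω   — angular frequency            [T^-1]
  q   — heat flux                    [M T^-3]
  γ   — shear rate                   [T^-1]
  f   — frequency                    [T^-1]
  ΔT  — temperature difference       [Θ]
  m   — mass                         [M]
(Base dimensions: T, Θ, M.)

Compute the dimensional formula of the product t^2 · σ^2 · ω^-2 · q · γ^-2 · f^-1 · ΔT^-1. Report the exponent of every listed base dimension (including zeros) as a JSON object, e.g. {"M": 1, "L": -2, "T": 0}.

{"T": 0, "Θ": -1, "M": 3}

Exponent matrix [T,Θ,M] × [t,σ,ω,q,γ,f,ΔT,m]:
  T: [ 1 -2 -1 -3 -1 -1  0  0]
  Θ: [ 0  0  0  0  0  0  1  0]
  M: [ 0  1  0  1  0  0  0  1]
  [T]: (2)·1+(2)·-2+(-2)·-1+(1)·-3+(-2)·-1+(-1)·-1+(-1)·0 = 0
  [Θ]: (2)·0+(2)·0+(-2)·0+(1)·0+(-2)·0+(-1)·0+(-1)·1 = -1
  [M]: (2)·0+(2)·1+(-2)·0+(1)·1+(-2)·0+(-1)·0+(-1)·0 = 3
⇒ Θ^-1 M^3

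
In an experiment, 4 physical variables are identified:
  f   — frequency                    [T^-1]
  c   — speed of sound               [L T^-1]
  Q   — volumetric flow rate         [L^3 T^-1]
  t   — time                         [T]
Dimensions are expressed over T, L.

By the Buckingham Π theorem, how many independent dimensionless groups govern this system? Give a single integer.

2

Write exponents as rows T,L / cols f,c,Q,t:
  T: [-1 -1 -1  1]
  L: [ 0  1  3  0]
RREF → pivots at {f,c} ⇒ r = 2
Π count = n − r = 4 − 2 = 2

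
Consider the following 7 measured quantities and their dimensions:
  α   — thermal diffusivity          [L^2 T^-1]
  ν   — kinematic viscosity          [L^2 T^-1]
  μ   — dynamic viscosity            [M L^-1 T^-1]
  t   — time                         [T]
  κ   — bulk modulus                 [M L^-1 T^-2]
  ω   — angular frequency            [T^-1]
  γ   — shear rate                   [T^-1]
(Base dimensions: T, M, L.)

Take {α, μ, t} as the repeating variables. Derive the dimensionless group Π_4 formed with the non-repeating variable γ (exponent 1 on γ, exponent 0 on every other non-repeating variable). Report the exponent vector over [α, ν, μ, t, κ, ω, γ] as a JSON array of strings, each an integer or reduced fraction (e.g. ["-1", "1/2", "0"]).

["0", "0", "0", "1", "0", "0", "1"]

Dimensional matrix (T×M×L by α×ν×μ×t×κ×ω×γ):
  T: [-1 -1 -1  1 -2 -1 -1]
  M: [ 0  0  1  0  1  0  0]
  L: [ 2  2 -1  0 -1  0  0]
RREF → pivots at {α,μ,t} ⇒ r = 3
Pivot set = {α,μ,t}, free = {ν,κ,ω,γ}
RREF:
  r0: [   1    1    0    0    0    0    0]
  r1: [   0    0    1    0    1    0    0]
  r2: [   0    0    0    1   -1   -1   -1]
Fix exponent of γ at 1, ν at 0, κ at 0, ω at 0; solve each RREF row for its pivot's exponent:
  r0: exp(α) + (0)·1 = 0 ⇒ exp(α) = 0
  r1: exp(μ) + (0)·1 = 0 ⇒ exp(μ) = 0
  r2: exp(t) + (-1)·1 = 0 ⇒ exp(t) = 1
Π_4 = t · γ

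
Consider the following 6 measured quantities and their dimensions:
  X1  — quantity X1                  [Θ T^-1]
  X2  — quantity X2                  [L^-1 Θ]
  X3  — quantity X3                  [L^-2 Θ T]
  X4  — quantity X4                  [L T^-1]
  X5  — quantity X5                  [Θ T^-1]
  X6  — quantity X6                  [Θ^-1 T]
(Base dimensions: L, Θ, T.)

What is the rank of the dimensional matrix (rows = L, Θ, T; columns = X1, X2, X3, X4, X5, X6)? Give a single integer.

2

Dimensional matrix (L×Θ×T by X1×X2×X3×X4×X5×X6):
  L: [ 0 -1 -2  1  0  0]
  Θ: [ 1  1  1  0  1 -1]
  T: [-1  0  1 -1 -1  1]
Echelon form has 2 nonzero rows (pivots: X1,X2)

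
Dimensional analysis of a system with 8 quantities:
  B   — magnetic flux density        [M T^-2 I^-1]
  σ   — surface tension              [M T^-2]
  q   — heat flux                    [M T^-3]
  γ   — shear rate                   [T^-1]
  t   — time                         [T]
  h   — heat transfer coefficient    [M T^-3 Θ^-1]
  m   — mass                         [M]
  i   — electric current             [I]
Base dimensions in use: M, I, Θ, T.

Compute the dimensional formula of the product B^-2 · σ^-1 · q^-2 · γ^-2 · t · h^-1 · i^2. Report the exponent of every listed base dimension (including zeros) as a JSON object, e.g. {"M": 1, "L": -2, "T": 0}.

{"M": -6, "I": 4, "Θ": 1, "T": 18}

Exponent matrix [M,I,Θ,T] × [B,σ,q,γ,t,h,m,i]:
  M: [ 1  1  1  0  0  1  1  0]
  I: [-1  0  0  0  0  0  0  1]
  Θ: [ 0  0  0  0  0 -1  0  0]
  T: [-2 -2 -3 -1  1 -3  0  0]
  [M]: (-2)·1+(-1)·1+(-2)·1+(-2)·0+(1)·0+(-1)·1+(2)·0 = -6
  [I]: (-2)·-1+(-1)·0+(-2)·0+(-2)·0+(1)·0+(-1)·0+(2)·1 = 4
  [Θ]: (-2)·0+(-1)·0+(-2)·0+(-2)·0+(1)·0+(-1)·-1+(2)·0 = 1
  [T]: (-2)·-2+(-1)·-2+(-2)·-3+(-2)·-1+(1)·1+(-1)·-3+(2)·0 = 18
⇒ M^-6 I^4 Θ T^18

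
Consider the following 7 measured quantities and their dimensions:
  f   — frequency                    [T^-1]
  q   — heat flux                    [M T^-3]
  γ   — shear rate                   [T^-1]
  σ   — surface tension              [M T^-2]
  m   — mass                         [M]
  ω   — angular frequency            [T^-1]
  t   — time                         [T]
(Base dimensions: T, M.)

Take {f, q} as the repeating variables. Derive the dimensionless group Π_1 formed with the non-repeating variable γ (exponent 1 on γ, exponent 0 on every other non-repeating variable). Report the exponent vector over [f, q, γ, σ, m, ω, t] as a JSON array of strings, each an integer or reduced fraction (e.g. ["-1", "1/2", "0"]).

Exponent matrix [T,M] × [f,q,γ,σ,m,ω,t]:
  T: [-1 -3 -1 -2  0 -1  1]
  M: [ 0  1  0  1  1  0  0]
RREF → pivots at {f,q} ⇒ r = 2
Pivot set = {f,q}, free = {γ,σ,m,ω,t}
RREF:
  r0: [   1    0    1   -1   -3    1   -1]
  r1: [   0    1    0    1    1    0    0]
Fix exponent of γ at 1, σ at 0, m at 0, ω at 0, t at 0; solve each RREF row for its pivot's exponent:
  r0: exp(f) + (1)·1 = 0 ⇒ exp(f) = -1
  r1: exp(q) + (0)·1 = 0 ⇒ exp(q) = 0
Π_1 = f^-1 · γ

["-1", "0", "1", "0", "0", "0", "0"]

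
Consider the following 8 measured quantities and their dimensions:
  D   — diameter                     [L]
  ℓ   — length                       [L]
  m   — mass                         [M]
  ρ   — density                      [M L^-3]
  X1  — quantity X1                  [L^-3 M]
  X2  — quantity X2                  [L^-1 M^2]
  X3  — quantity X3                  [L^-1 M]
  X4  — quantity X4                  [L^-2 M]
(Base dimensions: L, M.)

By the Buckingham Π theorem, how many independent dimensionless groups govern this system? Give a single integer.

6

Write exponents as rows L,M / cols D,ℓ,m,ρ,X1,X2,X3,X4:
  L: [ 1  1  0 -3 -3 -1 -1 -2]
  M: [ 0  0  1  1  1  2  1  1]
Echelon form has 2 nonzero rows (pivots: D,m)
n=8, r=2 ⇒ 6 dimensionless groups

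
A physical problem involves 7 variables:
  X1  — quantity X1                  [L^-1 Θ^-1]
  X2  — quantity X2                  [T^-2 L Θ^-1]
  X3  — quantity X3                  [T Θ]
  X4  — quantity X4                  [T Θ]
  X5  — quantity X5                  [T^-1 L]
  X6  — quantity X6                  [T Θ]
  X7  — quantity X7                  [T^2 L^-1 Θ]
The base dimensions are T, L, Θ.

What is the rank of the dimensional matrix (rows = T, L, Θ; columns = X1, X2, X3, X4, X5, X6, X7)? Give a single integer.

2

Exponent matrix [T,L,Θ] × [X1,X2,X3,X4,X5,X6,X7]:
  T: [ 0 -2  1  1 -1  1  2]
  L: [-1  1  0  0  1  0 -1]
  Θ: [-1 -1  1  1  0  1  1]
Row reduction gives pivot columns X1,X2; rank = 2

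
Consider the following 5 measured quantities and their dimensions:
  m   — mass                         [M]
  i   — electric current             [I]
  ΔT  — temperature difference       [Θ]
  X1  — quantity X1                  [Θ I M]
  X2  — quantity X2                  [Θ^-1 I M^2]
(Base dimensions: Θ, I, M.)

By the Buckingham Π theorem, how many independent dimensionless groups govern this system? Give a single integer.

Write exponents as rows Θ,I,M / cols m,i,ΔT,X1,X2:
  Θ: [ 0  0  1  1 -1]
  I: [ 0  1  0  1  1]
  M: [ 1  0  0  1  2]
RREF → pivots at {m,i,ΔT} ⇒ r = 3
5 vars − rank 3 = 2 Π groups

2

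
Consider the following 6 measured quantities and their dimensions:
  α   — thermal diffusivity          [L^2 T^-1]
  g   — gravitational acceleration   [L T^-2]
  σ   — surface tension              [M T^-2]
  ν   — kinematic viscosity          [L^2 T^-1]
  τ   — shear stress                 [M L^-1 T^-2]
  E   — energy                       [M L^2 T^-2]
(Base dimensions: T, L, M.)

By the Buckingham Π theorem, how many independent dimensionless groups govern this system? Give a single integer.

3

Write exponents as rows T,L,M / cols α,g,σ,ν,τ,E:
  T: [-1 -2 -2 -1 -2 -2]
  L: [ 2  1  0  2 -1  2]
  M: [ 0  0  1  0  1  1]
Row reduction gives pivot columns α,g,σ; rank = 3
n=6, r=3 ⇒ 3 dimensionless groups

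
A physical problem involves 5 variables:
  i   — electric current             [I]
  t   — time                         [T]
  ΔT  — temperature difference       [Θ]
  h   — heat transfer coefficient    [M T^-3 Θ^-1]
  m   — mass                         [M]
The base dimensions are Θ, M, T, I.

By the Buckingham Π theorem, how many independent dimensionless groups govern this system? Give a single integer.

Write exponents as rows Θ,M,T,I / cols i,t,ΔT,h,m:
  Θ: [ 0  0  1 -1  0]
  M: [ 0  0  0  1  1]
  T: [ 0  1  0 -3  0]
  I: [ 1  0  0  0  0]
Row reduction gives pivot columns i,t,ΔT,h; rank = 4
Π count = n − r = 5 − 4 = 1

1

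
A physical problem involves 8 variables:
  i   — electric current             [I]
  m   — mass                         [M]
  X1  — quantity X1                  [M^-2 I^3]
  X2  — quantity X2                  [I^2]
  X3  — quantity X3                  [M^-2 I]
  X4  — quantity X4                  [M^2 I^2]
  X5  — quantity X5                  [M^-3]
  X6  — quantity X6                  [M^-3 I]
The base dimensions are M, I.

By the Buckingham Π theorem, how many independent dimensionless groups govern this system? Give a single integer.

6

Exponent matrix [M,I] × [i,m,X1,X2,X3,X4,X5,X6]:
  M: [ 0  1 -2  0 -2  2 -3 -3]
  I: [ 1  0  3  2  1  2  0  1]
RREF → pivots at {i,m} ⇒ r = 2
8 vars − rank 2 = 6 Π groups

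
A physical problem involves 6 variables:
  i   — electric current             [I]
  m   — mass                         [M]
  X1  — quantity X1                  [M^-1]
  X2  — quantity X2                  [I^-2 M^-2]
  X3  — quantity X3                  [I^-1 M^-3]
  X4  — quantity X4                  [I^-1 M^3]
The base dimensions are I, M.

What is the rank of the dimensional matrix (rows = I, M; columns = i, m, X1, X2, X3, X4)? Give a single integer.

Dimensional matrix (I×M by i×m×X1×X2×X3×X4):
  I: [ 1  0  0 -2 -1 -1]
  M: [ 0  1 -1 -2 -3  3]
Row reduction gives pivot columns i,m; rank = 2

2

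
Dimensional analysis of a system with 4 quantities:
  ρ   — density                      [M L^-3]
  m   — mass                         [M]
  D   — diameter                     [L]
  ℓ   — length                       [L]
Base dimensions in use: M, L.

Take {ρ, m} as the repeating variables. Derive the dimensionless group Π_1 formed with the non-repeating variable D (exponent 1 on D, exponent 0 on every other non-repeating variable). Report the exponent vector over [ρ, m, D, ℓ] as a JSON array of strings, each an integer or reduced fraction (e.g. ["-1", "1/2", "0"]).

["1/3", "-1/3", "1", "0"]

Exponent matrix [M,L] × [ρ,m,D,ℓ]:
  M: [ 1  1  0  0]
  L: [-3  0  1  1]
Row reduction gives pivot columns ρ,m; rank = 2
Repeat: ρ,m; free: D,ℓ
RREF:
  r0: [   1    0 -1/3 -1/3]
  r1: [   0    1  1/3  1/3]
Fix exponent of D at 1, ℓ at 0; solve each RREF row for its pivot's exponent:
  r0: exp(ρ) + (-1/3)·1 = 0 ⇒ exp(ρ) = 1/3
  r1: exp(m) + (1/3)·1 = 0 ⇒ exp(m) = -1/3
Π_1 = ρ^(1/3) · m^(-1/3) · D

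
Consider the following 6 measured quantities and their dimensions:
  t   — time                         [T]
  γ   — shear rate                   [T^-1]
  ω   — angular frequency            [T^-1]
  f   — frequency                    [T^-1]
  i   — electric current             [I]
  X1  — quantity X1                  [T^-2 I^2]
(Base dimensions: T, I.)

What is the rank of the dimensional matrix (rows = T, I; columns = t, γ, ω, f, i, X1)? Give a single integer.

2

Write exponents as rows T,I / cols t,γ,ω,f,i,X1:
  T: [ 1 -1 -1 -1  0 -2]
  I: [ 0  0  0  0  1  2]
Echelon form has 2 nonzero rows (pivots: t,i)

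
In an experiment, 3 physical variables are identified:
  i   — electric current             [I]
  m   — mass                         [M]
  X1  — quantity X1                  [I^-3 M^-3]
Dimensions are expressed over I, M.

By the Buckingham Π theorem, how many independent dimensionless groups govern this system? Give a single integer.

Dimensional matrix (I×M by i×m×X1):
  I: [ 1  0 -3]
  M: [ 0  1 -3]
RREF → pivots at {i,m} ⇒ r = 2
n=3, r=2 ⇒ 1 dimensionless group

1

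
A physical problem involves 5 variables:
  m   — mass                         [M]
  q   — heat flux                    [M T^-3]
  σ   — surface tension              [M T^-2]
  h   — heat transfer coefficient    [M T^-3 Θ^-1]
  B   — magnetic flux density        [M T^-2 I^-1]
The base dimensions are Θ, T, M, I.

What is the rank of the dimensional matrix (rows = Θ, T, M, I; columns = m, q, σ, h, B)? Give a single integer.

Exponent matrix [Θ,T,M,I] × [m,q,σ,h,B]:
  Θ: [ 0  0  0 -1  0]
  T: [ 0 -3 -2 -3 -2]
  M: [ 1  1  1  1  1]
  I: [ 0  0  0  0 -1]
Echelon form has 4 nonzero rows (pivots: m,q,h,B)

4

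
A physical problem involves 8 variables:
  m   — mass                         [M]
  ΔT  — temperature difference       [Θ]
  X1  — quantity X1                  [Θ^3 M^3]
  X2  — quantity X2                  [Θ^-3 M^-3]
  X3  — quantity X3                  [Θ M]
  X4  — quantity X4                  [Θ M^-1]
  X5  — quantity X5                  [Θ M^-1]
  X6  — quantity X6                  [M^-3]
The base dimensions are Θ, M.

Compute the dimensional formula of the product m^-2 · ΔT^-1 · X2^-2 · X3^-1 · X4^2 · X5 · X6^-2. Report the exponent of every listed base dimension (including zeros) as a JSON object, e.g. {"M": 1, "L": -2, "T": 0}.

Exponent matrix [Θ,M] × [m,ΔT,X1,X2,X3,X4,X5,X6]:
  Θ: [ 0  1  3 -3  1  1  1  0]
  M: [ 1  0  3 -3  1 -1 -1 -3]
  [Θ]: (-2)·0+(-1)·1+(-2)·-3+(-1)·1+(2)·1+(1)·1+(-2)·0 = 7
  [M]: (-2)·1+(-1)·0+(-2)·-3+(-1)·1+(2)·-1+(1)·-1+(-2)·-3 = 6
⇒ Θ^7 M^6

{"Θ": 7, "M": 6}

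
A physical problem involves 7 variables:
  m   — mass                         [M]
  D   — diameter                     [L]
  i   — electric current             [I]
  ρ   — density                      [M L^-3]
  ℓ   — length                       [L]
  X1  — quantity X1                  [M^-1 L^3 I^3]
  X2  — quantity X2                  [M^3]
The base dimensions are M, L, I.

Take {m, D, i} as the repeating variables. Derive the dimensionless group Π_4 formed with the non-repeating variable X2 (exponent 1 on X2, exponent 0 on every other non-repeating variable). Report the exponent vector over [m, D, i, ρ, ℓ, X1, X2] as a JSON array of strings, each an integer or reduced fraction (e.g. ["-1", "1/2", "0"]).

["-3", "0", "0", "0", "0", "0", "1"]

Exponent matrix [M,L,I] × [m,D,i,ρ,ℓ,X1,X2]:
  M: [ 1  0  0  1  0 -1  3]
  L: [ 0  1  0 -3  1  3  0]
  I: [ 0  0  1  0  0  3  0]
Row reduction gives pivot columns m,D,i; rank = 3
Repeat: m,D,i; free: ρ,ℓ,X1,X2
RREF:
  r0: [   1    0    0    1    0   -1    3]
  r1: [   0    1    0   -3    1    3    0]
  r2: [   0    0    1    0    0    3    0]
Fix exponent of X2 at 1, ρ at 0, ℓ at 0, X1 at 0; solve each RREF row for its pivot's exponent:
  r0: exp(m) + (3)·1 = 0 ⇒ exp(m) = -3
  r1: exp(D) + (0)·1 = 0 ⇒ exp(D) = 0
  r2: exp(i) + (0)·1 = 0 ⇒ exp(i) = 0
Π_4 = m^-3 · X2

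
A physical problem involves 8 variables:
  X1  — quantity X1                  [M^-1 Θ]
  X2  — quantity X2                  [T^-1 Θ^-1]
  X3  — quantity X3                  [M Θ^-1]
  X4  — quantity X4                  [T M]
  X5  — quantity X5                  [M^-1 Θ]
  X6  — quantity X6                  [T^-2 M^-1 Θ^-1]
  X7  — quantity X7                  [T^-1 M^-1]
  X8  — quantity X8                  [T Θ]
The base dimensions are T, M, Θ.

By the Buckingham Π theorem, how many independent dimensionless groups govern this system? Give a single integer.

Write exponents as rows T,M,Θ / cols X1,X2,X3,X4,X5,X6,X7,X8:
  T: [ 0 -1  0  1  0 -2 -1  1]
  M: [-1  0  1  1 -1 -1 -1  0]
  Θ: [ 1 -1 -1  0  1 -1  0  1]
Row reduction gives pivot columns X1,X2; rank = 2
Π count = n − r = 8 − 2 = 6

6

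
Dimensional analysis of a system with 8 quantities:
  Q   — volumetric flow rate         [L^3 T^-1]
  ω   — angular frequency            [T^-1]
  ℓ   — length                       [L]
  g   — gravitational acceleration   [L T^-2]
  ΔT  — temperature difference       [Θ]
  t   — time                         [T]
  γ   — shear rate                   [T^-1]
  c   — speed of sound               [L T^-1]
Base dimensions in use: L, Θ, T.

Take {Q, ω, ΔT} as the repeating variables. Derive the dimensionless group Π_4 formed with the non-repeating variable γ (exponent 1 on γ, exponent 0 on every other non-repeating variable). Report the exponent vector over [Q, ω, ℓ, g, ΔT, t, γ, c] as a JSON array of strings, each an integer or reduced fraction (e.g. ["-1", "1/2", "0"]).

Write exponents as rows L,Θ,T / cols Q,ω,ℓ,g,ΔT,t,γ,c:
  L: [ 3  0  1  1  0  0  0  1]
  Θ: [ 0  0  0  0  1  0  0  0]
  T: [-1 -1  0 -2  0  1 -1 -1]
Row reduction gives pivot columns Q,ω,ΔT; rank = 3
Repeat: Q,ω,ΔT; free: ℓ,g,t,γ,c
RREF:
  r0: [   1    0  1/3  1/3    0    0    0  1/3]
  r1: [   0    1 -1/3  5/3    0   -1    1  2/3]
  r2: [   0    0    0    0    1    0    0    0]
Fix exponent of γ at 1, ℓ at 0, g at 0, t at 0, c at 0; solve each RREF row for its pivot's exponent:
  r0: exp(Q) + (0)·1 = 0 ⇒ exp(Q) = 0
  r1: exp(ω) + (1)·1 = 0 ⇒ exp(ω) = -1
  r2: exp(ΔT) + (0)·1 = 0 ⇒ exp(ΔT) = 0
Π_4 = ω^-1 · γ

["0", "-1", "0", "0", "0", "0", "1", "0"]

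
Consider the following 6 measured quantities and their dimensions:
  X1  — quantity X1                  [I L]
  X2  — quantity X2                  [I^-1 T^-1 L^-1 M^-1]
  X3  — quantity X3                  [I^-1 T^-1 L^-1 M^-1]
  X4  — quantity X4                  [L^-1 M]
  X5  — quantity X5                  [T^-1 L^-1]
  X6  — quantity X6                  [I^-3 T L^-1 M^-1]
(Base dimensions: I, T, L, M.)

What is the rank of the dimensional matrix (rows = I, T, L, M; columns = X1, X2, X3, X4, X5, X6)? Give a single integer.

Write exponents as rows I,T,L,M / cols X1,X2,X3,X4,X5,X6:
  I: [ 1 -1 -1  0  0 -3]
  T: [ 0 -1 -1  0 -1  1]
  L: [ 1 -1 -1 -1 -1 -1]
  M: [ 0 -1 -1  1  0 -1]
Row reduction gives pivot columns X1,X2,X4; rank = 3

3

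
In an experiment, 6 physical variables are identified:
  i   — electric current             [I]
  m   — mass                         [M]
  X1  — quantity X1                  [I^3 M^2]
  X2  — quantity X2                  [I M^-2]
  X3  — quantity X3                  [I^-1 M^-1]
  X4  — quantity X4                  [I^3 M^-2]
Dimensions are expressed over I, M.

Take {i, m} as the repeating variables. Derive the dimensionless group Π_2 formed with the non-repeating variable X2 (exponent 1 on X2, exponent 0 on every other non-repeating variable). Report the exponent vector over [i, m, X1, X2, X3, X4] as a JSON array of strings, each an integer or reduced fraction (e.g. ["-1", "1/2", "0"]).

Dimensional matrix (I×M by i×m×X1×X2×X3×X4):
  I: [ 1  0  3  1 -1  3]
  M: [ 0  1  2 -2 -1 -2]
Echelon form has 2 nonzero rows (pivots: i,m)
Pivot set = {i,m}, free = {X1,X2,X3,X4}
RREF:
  r0: [   1    0    3    1   -1    3]
  r1: [   0    1    2   -2   -1   -2]
Fix exponent of X2 at 1, X1 at 0, X3 at 0, X4 at 0; solve each RREF row for its pivot's exponent:
  r0: exp(i) + (1)·1 = 0 ⇒ exp(i) = -1
  r1: exp(m) + (-2)·1 = 0 ⇒ exp(m) = 2
Π_2 = i^-1 · m^2 · X2

["-1", "2", "0", "1", "0", "0"]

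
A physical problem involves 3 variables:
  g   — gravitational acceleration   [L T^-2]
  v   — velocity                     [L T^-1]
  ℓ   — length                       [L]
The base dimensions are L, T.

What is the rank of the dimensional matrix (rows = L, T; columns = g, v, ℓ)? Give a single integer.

2

Write exponents as rows L,T / cols g,v,ℓ:
  L: [ 1  1  1]
  T: [-2 -1  0]
Echelon form has 2 nonzero rows (pivots: g,v)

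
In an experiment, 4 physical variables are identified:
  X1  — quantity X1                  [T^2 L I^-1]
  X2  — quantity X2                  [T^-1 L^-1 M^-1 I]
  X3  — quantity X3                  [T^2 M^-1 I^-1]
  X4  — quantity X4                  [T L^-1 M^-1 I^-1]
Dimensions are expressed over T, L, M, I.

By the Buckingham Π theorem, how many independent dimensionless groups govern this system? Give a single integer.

Write exponents as rows T,L,M,I / cols X1,X2,X3,X4:
  T: [ 2 -1  2  1]
  L: [ 1 -1  0 -1]
  M: [ 0 -1 -1 -1]
  I: [-1  1 -1 -1]
Echelon form has 3 nonzero rows (pivots: X1,X2,X3)
Π count = n − r = 4 − 3 = 1

1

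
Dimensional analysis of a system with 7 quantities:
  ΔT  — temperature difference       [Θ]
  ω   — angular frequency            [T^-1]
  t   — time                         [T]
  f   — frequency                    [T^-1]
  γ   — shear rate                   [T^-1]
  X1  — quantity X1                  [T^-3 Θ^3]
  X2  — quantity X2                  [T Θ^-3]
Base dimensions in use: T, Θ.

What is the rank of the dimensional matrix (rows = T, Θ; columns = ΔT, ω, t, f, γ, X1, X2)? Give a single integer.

Exponent matrix [T,Θ] × [ΔT,ω,t,f,γ,X1,X2]:
  T: [ 0 -1  1 -1 -1 -3  1]
  Θ: [ 1  0  0  0  0  3 -3]
Echelon form has 2 nonzero rows (pivots: ΔT,ω)

2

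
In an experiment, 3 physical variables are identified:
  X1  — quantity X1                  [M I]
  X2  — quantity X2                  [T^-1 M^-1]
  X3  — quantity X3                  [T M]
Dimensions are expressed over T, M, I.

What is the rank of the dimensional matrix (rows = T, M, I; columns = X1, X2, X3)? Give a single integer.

2

Dimensional matrix (T×M×I by X1×X2×X3):
  T: [ 0 -1  1]
  M: [ 1 -1  1]
  I: [ 1  0  0]
RREF → pivots at {X1,X2} ⇒ r = 2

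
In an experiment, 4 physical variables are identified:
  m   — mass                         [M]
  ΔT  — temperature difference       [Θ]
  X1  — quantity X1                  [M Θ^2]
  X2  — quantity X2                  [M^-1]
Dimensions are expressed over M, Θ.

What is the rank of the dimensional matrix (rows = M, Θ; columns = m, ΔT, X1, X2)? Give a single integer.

Exponent matrix [M,Θ] × [m,ΔT,X1,X2]:
  M: [ 1  0  1 -1]
  Θ: [ 0  1  2  0]
RREF → pivots at {m,ΔT} ⇒ r = 2

2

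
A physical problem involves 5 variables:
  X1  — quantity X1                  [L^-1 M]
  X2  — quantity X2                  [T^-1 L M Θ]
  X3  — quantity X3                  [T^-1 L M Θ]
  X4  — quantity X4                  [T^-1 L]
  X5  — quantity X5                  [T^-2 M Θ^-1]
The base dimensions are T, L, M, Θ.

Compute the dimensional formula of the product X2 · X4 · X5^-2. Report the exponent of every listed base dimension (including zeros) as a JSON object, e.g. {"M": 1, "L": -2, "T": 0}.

Exponent matrix [T,L,M,Θ] × [X1,X2,X3,X4,X5]:
  T: [ 0 -1 -1 -1 -2]
  L: [-1  1  1  1  0]
  M: [ 1  1  1  0  1]
  Θ: [ 0  1  1  0 -1]
  [T]: (1)·-1+(1)·-1+(-2)·-2 = 2
  [L]: (1)·1+(1)·1+(-2)·0 = 2
  [M]: (1)·1+(1)·0+(-2)·1 = -1
  [Θ]: (1)·1+(1)·0+(-2)·-1 = 3
⇒ T^2 L^2 M^-1 Θ^3

{"T": 2, "L": 2, "M": -1, "Θ": 3}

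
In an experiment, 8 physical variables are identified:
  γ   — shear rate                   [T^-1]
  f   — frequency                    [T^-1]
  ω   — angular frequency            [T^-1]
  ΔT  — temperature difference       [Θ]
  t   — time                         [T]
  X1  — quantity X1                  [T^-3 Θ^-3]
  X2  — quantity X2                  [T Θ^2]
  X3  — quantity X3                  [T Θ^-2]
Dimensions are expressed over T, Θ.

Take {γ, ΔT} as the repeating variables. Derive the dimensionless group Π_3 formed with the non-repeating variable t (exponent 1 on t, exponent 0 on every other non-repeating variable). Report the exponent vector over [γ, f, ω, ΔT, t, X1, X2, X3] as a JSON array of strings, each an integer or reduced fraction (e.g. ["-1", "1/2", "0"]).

["1", "0", "0", "0", "1", "0", "0", "0"]

Dimensional matrix (T×Θ by γ×f×ω×ΔT×t×X1×X2×X3):
  T: [-1 -1 -1  0  1 -3  1  1]
  Θ: [ 0  0  0  1  0 -3  2 -2]
Row reduction gives pivot columns γ,ΔT; rank = 2
Pivot set = {γ,ΔT}, free = {f,ω,t,X1,X2,X3}
RREF:
  r0: [   1    1    1    0   -1    3   -1   -1]
  r1: [   0    0    0    1    0   -3    2   -2]
Fix exponent of t at 1, f at 0, ω at 0, X1 at 0, X2 at 0, X3 at 0; solve each RREF row for its pivot's exponent:
  r0: exp(γ) + (-1)·1 = 0 ⇒ exp(γ) = 1
  r1: exp(ΔT) + (0)·1 = 0 ⇒ exp(ΔT) = 0
Π_3 = γ · t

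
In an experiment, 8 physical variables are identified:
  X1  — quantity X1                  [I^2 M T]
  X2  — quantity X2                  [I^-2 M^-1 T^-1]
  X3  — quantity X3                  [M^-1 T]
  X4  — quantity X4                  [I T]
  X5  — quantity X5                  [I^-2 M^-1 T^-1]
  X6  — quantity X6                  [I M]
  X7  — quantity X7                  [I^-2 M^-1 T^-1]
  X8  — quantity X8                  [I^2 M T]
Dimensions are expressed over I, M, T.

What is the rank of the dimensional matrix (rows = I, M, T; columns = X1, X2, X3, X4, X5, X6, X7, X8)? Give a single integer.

Exponent matrix [I,M,T] × [X1,X2,X3,X4,X5,X6,X7,X8]:
  I: [ 2 -2  0  1 -2  1 -2  2]
  M: [ 1 -1 -1  0 -1  1 -1  1]
  T: [ 1 -1  1  1 -1  0 -1  1]
RREF → pivots at {X1,X3} ⇒ r = 2

2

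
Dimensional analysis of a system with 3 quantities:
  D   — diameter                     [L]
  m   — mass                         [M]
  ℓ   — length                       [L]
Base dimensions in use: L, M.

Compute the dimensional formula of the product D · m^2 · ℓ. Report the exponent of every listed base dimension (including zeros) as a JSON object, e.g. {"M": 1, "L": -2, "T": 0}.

Write exponents as rows L,M / cols D,m,ℓ:
  L: [ 1  0  1]
  M: [ 0  1  0]
  [L]: (1)·1+(2)·0+(1)·1 = 2
  [M]: (1)·0+(2)·1+(1)·0 = 2
⇒ L^2 M^2

{"L": 2, "M": 2}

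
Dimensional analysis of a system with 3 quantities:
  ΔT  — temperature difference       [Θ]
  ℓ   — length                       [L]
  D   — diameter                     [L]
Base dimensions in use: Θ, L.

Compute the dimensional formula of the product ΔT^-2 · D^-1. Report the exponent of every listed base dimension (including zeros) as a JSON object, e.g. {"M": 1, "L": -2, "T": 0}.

{"Θ": -2, "L": -1}

Dimensional matrix (Θ×L by ΔT×ℓ×D):
  Θ: [ 1  0  0]
  L: [ 0  1  1]
  [Θ]: (-2)·1+(-1)·0 = -2
  [L]: (-2)·0+(-1)·1 = -1
⇒ Θ^-2 L^-1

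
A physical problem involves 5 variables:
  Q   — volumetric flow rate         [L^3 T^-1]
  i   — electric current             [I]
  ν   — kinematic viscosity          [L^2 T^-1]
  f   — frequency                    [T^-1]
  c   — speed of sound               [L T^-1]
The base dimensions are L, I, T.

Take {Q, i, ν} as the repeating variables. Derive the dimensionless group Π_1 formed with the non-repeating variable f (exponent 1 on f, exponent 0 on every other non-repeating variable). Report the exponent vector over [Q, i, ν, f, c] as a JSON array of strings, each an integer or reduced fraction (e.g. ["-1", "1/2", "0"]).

["2", "0", "-3", "1", "0"]

Exponent matrix [L,I,T] × [Q,i,ν,f,c]:
  L: [ 3  0  2  0  1]
  I: [ 0  1  0  0  0]
  T: [-1  0 -1 -1 -1]
Echelon form has 3 nonzero rows (pivots: Q,i,ν)
Repeat: Q,i,ν; free: f,c
RREF:
  r0: [   1    0    0   -2   -1]
  r1: [   0    1    0    0    0]
  r2: [   0    0    1    3    2]
Fix exponent of f at 1, c at 0; solve each RREF row for its pivot's exponent:
  r0: exp(Q) + (-2)·1 = 0 ⇒ exp(Q) = 2
  r1: exp(i) + (0)·1 = 0 ⇒ exp(i) = 0
  r2: exp(ν) + (3)·1 = 0 ⇒ exp(ν) = -3
Π_1 = Q^2 · ν^-3 · f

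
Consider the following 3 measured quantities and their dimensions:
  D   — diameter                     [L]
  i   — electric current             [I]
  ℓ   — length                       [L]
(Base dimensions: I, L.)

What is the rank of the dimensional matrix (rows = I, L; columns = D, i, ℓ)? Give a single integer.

2

Dimensional matrix (I×L by D×i×ℓ):
  I: [ 0  1  0]
  L: [ 1  0  1]
Echelon form has 2 nonzero rows (pivots: D,i)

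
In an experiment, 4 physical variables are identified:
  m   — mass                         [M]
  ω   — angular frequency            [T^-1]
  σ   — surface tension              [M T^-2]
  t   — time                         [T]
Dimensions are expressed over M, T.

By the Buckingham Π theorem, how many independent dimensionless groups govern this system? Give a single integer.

Dimensional matrix (M×T by m×ω×σ×t):
  M: [ 1  0  1  0]
  T: [ 0 -1 -2  1]
Row reduction gives pivot columns m,ω; rank = 2
Π count = n − r = 4 − 2 = 2

2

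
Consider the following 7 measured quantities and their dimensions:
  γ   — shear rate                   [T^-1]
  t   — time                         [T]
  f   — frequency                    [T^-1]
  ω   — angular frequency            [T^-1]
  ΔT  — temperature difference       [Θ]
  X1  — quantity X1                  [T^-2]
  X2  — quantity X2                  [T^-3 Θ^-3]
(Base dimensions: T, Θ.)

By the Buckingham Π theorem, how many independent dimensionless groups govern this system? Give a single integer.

5

Write exponents as rows T,Θ / cols γ,t,f,ω,ΔT,X1,X2:
  T: [-1  1 -1 -1  0 -2 -3]
  Θ: [ 0  0  0  0  1  0 -3]
Row reduction gives pivot columns γ,ΔT; rank = 2
Π count = n − r = 7 − 2 = 5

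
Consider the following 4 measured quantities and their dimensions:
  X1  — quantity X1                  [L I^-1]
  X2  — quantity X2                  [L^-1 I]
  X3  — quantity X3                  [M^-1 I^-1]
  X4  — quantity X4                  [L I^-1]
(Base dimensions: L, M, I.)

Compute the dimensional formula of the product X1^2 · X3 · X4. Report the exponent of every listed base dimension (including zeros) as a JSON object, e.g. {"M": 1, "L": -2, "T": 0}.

Exponent matrix [L,M,I] × [X1,X2,X3,X4]:
  L: [ 1 -1  0  1]
  M: [ 0  0 -1  0]
  I: [-1  1 -1 -1]
  [L]: (2)·1+(1)·0+(1)·1 = 3
  [M]: (2)·0+(1)·-1+(1)·0 = -1
  [I]: (2)·-1+(1)·-1+(1)·-1 = -4
⇒ L^3 M^-1 I^-4

{"L": 3, "M": -1, "I": -4}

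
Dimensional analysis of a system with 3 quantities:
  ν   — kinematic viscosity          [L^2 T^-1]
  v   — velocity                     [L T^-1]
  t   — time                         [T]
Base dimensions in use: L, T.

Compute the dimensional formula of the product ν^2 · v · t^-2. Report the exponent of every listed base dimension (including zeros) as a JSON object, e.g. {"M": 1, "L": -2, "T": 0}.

{"L": 5, "T": -5}

Dimensional matrix (L×T by ν×v×t):
  L: [ 2  1  0]
  T: [-1 -1  1]
  [L]: (2)·2+(1)·1+(-2)·0 = 5
  [T]: (2)·-1+(1)·-1+(-2)·1 = -5
⇒ L^5 T^-5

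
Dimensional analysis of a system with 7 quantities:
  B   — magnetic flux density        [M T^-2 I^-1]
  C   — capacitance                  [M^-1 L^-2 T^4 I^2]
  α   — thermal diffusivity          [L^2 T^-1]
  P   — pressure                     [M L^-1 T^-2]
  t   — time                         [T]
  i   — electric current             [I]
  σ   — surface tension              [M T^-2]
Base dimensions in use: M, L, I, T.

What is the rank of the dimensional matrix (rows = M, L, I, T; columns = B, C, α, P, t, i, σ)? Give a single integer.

Dimensional matrix (M×L×I×T by B×C×α×P×t×i×σ):
  M: [ 1 -1  0  1  0  0  1]
  L: [ 0 -2  2 -1  0  0  0]
  I: [-1  2  0  0  0  1  0]
  T: [-2  4 -1 -2  1  0 -2]
RREF → pivots at {B,C,α,P} ⇒ r = 4

4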